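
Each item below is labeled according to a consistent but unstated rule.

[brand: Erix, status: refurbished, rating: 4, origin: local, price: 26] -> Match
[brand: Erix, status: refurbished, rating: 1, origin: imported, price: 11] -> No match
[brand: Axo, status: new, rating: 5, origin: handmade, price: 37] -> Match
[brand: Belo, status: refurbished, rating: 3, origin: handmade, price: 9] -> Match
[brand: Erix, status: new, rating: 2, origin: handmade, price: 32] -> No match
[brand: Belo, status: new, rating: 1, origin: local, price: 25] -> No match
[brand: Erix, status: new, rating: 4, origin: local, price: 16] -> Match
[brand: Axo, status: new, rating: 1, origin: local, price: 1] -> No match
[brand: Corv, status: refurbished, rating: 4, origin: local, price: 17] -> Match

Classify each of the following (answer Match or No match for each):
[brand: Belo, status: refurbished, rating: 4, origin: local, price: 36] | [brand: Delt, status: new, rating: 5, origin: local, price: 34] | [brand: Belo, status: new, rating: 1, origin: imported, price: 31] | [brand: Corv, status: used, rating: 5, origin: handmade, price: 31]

Match, Match, No match, Match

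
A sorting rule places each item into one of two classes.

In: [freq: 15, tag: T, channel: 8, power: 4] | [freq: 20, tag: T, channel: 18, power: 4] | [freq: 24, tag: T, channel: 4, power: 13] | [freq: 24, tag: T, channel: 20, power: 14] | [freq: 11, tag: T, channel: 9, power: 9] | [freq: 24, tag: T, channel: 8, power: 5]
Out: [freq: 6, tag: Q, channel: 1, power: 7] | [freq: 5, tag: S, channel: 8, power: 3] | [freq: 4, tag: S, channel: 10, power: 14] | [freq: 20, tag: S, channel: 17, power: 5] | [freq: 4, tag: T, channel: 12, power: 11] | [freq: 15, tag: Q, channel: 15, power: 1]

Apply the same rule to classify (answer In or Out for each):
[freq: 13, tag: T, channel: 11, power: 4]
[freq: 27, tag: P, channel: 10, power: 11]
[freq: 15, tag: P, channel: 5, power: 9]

In, Out, Out

The pattern is that an item is 'In' exactly when: tag is T AND freq ≥ 5.
[freq: 13, tag: T, channel: 11, power: 4]: tag is T, freq = 13, matches → In. [freq: 27, tag: P, channel: 10, power: 11]: tag is P, freq = 27, fails the rule → Out. [freq: 15, tag: P, channel: 5, power: 9]: tag is P, freq = 15, fails the rule → Out.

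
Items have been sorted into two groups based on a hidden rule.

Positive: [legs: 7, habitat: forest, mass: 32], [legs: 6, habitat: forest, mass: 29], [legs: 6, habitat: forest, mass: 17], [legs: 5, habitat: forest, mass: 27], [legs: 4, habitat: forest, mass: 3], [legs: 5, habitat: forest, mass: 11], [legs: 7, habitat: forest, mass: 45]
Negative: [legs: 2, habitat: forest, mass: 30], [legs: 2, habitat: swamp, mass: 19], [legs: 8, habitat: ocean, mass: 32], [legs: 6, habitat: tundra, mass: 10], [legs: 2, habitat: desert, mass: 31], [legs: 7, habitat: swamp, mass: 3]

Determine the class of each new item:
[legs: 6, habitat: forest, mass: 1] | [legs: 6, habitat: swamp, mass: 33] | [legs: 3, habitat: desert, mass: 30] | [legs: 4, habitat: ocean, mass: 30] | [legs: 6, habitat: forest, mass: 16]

Positive, Negative, Negative, Negative, Positive

The distinguishing property — habitat is forest AND legs ≥ 4 — holds for all the 'Positive' cases and none of the 'Negative' cases.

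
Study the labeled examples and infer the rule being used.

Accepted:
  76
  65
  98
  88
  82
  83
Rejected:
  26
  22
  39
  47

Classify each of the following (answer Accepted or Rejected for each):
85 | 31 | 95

'Accepted' ⟺ at least 65.
85 → 85 ≥ 65 → Accepted.
31 → 31 < 65 → Rejected.
95 → 95 ≥ 65 → Accepted.

Accepted, Rejected, Accepted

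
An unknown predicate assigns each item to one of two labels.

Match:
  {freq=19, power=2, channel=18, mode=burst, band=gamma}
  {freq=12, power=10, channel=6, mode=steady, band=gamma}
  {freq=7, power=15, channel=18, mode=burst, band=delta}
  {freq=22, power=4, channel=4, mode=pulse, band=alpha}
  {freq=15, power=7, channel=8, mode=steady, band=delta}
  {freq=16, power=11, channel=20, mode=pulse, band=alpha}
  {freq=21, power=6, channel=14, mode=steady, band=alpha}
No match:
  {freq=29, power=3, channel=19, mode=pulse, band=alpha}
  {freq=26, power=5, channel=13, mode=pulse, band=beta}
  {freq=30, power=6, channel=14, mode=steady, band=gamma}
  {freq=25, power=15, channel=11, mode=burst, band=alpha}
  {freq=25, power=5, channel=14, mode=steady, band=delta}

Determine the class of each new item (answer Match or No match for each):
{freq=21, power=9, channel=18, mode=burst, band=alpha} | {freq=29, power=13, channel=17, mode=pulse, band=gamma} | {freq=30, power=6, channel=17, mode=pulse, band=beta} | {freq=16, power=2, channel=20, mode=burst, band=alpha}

Match, No match, No match, Match

One predicate separates the groups cleanly: freq ≤ 22.
{freq=21, power=9, channel=18, mode=burst, band=alpha}: freq = 21 — checks out, so Match.
{freq=29, power=13, channel=17, mode=pulse, band=gamma}: freq = 29 — doesn't match, so No match.
{freq=30, power=6, channel=17, mode=pulse, band=beta}: freq = 30 — doesn't match, so No match.
{freq=16, power=2, channel=20, mode=burst, band=alpha}: freq = 16 — checks out, so Match.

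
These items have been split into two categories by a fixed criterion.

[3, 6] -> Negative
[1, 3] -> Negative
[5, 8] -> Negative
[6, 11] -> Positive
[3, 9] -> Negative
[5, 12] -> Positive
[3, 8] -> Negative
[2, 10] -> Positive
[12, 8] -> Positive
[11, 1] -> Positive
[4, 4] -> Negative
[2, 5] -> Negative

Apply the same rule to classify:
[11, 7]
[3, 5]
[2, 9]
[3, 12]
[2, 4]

Positive, Negative, Negative, Positive, Negative

The pattern is that an item is 'Positive' exactly when: max ≥ 10.
[11, 7]: Positive (max 11). [3, 5]: Negative (max 5). [2, 9]: Negative (max 9). [3, 12]: Positive (max 12). [2, 4]: Negative (max 4).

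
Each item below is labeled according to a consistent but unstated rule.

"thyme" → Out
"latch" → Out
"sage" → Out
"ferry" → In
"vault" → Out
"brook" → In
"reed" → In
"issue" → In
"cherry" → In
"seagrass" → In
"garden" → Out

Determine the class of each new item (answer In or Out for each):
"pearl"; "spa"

Out, Out

A rule that fits every label: has a double letter — true of each 'In' example, false of each 'Out' one.
"pearl" — no doubled letter, hence Out. "spa" — no doubled letter, hence Out.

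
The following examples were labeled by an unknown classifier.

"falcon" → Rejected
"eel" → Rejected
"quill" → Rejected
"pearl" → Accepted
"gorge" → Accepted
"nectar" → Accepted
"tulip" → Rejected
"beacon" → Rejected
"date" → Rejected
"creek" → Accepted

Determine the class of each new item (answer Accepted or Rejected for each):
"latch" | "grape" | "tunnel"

The distinguishing property — contains 'r' — holds for all the 'Accepted' cases and none of the 'Rejected' cases.
"latch" — no 'r', hence Rejected.
"grape" — has 'r', hence Accepted.
"tunnel" — no 'r', hence Rejected.

Rejected, Accepted, Rejected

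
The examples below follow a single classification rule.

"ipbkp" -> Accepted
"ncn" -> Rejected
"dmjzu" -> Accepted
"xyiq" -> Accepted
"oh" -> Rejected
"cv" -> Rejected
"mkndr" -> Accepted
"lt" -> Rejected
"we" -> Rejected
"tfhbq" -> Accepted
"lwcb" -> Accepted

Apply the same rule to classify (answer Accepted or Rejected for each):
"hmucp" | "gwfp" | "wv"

One predicate separates the groups cleanly: length ≥ 4.

Accepted, Accepted, Rejected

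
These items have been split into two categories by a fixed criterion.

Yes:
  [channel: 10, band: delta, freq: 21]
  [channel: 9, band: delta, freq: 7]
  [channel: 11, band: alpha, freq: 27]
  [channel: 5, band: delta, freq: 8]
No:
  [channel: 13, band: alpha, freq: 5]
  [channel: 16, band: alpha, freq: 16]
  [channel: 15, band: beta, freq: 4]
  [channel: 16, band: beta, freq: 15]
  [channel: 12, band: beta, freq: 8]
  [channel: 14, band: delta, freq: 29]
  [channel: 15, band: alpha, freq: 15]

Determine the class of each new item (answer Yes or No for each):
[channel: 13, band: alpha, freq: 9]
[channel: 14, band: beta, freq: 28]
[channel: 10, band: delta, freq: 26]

'Yes' ⟺ channel ≤ 11.
[channel: 13, band: alpha, freq: 9] → channel = 13 → No. [channel: 14, band: beta, freq: 28] → channel = 14 → No. [channel: 10, band: delta, freq: 26] → channel = 10 → Yes.

No, No, Yes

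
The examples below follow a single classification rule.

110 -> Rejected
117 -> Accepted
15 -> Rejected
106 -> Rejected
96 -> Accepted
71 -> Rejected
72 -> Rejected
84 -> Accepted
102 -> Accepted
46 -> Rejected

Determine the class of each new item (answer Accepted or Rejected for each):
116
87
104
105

All 'Accepted' examples share one property — multiple of 3 AND at least 84 — and every 'Rejected' example lacks it.

Rejected, Accepted, Rejected, Accepted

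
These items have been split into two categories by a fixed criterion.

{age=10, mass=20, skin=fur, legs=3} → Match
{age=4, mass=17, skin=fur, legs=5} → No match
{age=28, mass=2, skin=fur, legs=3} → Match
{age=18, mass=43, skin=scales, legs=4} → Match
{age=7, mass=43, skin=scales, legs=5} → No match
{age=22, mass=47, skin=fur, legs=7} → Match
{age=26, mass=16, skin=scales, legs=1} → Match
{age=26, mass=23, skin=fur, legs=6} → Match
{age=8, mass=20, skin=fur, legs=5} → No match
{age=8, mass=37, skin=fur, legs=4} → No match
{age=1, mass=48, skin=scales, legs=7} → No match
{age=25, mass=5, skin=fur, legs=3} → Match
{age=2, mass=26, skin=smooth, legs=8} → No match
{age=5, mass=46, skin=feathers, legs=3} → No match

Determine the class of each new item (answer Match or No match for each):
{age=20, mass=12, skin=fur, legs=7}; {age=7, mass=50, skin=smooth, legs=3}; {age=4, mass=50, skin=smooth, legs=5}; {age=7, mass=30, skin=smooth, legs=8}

The common property of the 'Match' items is: age ≥ 10. No 'No match' item has it.
{age=20, mass=12, skin=fur, legs=7} → age = 20 → Match. {age=7, mass=50, skin=smooth, legs=3} → age = 7 → No match. {age=4, mass=50, skin=smooth, legs=5} → age = 4 → No match. {age=7, mass=30, skin=smooth, legs=8} → age = 7 → No match.

Match, No match, No match, No match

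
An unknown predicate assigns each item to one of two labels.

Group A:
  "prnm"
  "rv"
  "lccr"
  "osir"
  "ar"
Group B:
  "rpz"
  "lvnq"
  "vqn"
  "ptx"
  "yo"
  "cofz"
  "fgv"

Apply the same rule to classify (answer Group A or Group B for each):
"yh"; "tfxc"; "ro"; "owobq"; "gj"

Group B, Group B, Group A, Group B, Group B

The common property of the 'Group A' items is: even length AND contains 'r'. No 'Group B' item has it.
"yh": length 2, no 'r' — doesn't match, so Group B.
"tfxc": length 4, no 'r' — doesn't match, so Group B.
"ro": length 2, has 'r' — passes, so Group A.
"owobq": length 5, no 'r' — doesn't match, so Group B.
"gj": length 2, no 'r' — doesn't match, so Group B.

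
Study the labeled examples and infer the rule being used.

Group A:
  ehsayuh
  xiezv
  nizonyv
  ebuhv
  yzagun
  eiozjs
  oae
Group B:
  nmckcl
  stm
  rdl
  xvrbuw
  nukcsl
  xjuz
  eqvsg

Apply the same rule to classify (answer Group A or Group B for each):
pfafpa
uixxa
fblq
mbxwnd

The classifier is using: has ≥ 2 vowels.
pfafpa: 2 vowels — matches, so Group A.
uixxa: 3 vowels — matches, so Group A.
fblq: 0 vowels — doesn't qualify, so Group B.
mbxwnd: 0 vowels — doesn't qualify, so Group B.

Group A, Group A, Group B, Group B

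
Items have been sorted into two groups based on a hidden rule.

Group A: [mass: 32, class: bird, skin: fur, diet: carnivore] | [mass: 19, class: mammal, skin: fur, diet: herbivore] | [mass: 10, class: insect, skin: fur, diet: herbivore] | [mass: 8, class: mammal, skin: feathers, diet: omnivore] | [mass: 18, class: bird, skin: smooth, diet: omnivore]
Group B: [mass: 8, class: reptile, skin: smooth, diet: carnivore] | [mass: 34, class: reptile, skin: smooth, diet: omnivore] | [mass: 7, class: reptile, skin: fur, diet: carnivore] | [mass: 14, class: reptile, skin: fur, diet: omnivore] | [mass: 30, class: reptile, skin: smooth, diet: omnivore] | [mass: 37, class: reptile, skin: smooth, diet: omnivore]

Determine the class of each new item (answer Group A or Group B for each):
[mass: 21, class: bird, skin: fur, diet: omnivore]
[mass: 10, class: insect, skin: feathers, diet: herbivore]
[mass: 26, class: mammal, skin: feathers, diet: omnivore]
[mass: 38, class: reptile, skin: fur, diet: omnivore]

'Group A' ⟺ class is not reptile.
[mass: 21, class: bird, skin: fur, diet: omnivore] — class is bird, hence Group A.
[mass: 10, class: insect, skin: feathers, diet: herbivore] — class is insect, hence Group A.
[mass: 26, class: mammal, skin: feathers, diet: omnivore] — class is mammal, hence Group A.
[mass: 38, class: reptile, skin: fur, diet: omnivore] — class is reptile, hence Group B.

Group A, Group A, Group A, Group B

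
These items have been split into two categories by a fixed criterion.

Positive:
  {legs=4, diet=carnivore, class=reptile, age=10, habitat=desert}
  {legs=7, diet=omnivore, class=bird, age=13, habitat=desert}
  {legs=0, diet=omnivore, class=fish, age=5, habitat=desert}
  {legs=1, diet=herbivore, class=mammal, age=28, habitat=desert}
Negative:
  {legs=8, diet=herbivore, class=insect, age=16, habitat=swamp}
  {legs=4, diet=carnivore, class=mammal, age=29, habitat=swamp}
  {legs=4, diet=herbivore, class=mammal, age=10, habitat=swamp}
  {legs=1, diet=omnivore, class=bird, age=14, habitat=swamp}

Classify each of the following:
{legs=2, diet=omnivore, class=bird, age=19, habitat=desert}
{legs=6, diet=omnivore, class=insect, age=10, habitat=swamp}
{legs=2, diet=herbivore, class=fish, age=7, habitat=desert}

Positive, Negative, Positive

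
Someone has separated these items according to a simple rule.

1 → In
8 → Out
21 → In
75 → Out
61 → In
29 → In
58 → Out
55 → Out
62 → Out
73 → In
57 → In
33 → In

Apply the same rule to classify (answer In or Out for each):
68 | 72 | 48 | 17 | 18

Out, Out, Out, In, Out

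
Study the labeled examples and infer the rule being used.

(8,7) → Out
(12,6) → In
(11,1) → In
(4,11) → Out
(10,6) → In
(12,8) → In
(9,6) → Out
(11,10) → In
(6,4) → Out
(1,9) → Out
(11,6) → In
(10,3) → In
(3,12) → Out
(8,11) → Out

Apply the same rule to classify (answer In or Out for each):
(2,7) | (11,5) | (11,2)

Out, In, In

The distinguishing property — first ≥ 10 — holds for all the 'In' cases and none of the 'Out' cases.
(2,7) — first 2, hence Out.
(11,5) — first 11, hence In.
(11,2) — first 11, hence In.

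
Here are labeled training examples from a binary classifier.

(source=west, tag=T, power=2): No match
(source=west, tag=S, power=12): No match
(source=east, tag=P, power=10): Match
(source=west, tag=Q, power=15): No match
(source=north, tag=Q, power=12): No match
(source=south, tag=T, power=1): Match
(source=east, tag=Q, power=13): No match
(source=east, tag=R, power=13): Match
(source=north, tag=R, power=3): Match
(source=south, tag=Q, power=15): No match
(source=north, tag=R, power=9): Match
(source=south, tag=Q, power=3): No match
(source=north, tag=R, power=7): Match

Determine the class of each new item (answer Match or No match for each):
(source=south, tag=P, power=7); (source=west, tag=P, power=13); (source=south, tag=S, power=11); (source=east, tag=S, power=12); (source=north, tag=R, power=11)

The pattern is that an item is 'Match' exactly when: source is not west AND tag is not Q.

Match, No match, Match, Match, Match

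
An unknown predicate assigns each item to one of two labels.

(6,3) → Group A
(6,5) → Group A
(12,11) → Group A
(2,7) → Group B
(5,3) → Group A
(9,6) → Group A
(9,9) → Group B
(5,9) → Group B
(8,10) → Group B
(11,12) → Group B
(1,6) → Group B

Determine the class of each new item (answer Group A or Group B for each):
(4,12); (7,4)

Group B, Group A

The pattern is that an item is 'Group A' exactly when: first > second.
(4,12): Group B (4 < 12). (7,4): Group A (7 > 4).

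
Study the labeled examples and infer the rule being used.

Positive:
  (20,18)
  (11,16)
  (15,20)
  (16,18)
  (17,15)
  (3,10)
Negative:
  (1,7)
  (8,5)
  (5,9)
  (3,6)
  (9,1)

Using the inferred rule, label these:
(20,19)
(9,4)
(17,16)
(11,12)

The distinguishing property — second ≥ 10 — holds for all the 'Positive' cases and none of the 'Negative' cases.
Positive: (20,19), since second 19.
Negative: (9,4), since second 4.
Positive: (17,16), since second 16.
Positive: (11,12), since second 12.

Positive, Negative, Positive, Positive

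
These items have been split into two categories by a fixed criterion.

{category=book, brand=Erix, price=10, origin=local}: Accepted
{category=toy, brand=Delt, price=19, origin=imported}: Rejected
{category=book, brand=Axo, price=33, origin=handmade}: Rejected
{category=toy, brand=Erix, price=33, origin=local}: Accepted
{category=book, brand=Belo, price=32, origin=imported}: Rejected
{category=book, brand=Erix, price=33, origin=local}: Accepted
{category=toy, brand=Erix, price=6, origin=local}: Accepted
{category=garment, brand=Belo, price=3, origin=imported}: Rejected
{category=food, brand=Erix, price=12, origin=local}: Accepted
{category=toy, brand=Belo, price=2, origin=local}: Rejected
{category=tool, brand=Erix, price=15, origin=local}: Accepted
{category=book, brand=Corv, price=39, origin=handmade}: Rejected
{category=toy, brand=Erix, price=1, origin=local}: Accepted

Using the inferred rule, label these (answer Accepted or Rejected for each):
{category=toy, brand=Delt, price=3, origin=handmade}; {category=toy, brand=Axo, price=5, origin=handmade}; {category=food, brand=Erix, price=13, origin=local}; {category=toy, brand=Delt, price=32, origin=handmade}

The common property of the 'Accepted' items is: brand is Erix. No 'Rejected' item has it.
Rejected: {category=toy, brand=Delt, price=3, origin=handmade}, since brand is Delt. Rejected: {category=toy, brand=Axo, price=5, origin=handmade}, since brand is Axo. Accepted: {category=food, brand=Erix, price=13, origin=local}, since brand is Erix. Rejected: {category=toy, brand=Delt, price=32, origin=handmade}, since brand is Delt.

Rejected, Rejected, Accepted, Rejected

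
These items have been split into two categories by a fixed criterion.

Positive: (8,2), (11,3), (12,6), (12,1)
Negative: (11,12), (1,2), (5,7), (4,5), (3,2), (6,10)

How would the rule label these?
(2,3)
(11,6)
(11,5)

Negative, Positive, Positive

The simplest hypothesis consistent with all the labels is: |first − second| ≥ 5.
Negative: (2,3), since |2−3| = 1. Positive: (11,6), since |11−6| = 5. Positive: (11,5), since |11−5| = 6.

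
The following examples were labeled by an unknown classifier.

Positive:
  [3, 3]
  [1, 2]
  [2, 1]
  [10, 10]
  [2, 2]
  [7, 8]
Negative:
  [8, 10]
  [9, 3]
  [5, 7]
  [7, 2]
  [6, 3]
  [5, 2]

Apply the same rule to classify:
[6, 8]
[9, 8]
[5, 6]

Negative, Positive, Positive

A rule that fits every label: |first − second| ≤ 1 — true of each 'Positive' example, false of each 'Negative' one.
[6, 8]: |6−8| = 2, lacks this property → Negative.
[9, 8]: |9−8| = 1, satisfies this → Positive.
[5, 6]: |5−6| = 1, satisfies this → Positive.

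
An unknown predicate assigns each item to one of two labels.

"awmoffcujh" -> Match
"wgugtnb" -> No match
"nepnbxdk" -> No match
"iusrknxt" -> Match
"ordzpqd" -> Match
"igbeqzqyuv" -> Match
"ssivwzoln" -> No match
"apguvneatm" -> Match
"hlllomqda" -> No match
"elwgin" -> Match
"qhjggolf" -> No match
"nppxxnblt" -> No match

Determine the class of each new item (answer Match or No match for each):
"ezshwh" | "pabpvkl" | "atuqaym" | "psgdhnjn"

Match, No match, Match, No match

Rule: starts with a vowel. This holds for each 'Match' example and fails for each 'No match' one.
"ezshwh": starts with 'e' — qualifies, so Match.
"pabpvkl": starts with 'p' — does not fit, so No match.
"atuqaym": starts with 'a' — qualifies, so Match.
"psgdhnjn": starts with 'p' — does not fit, so No match.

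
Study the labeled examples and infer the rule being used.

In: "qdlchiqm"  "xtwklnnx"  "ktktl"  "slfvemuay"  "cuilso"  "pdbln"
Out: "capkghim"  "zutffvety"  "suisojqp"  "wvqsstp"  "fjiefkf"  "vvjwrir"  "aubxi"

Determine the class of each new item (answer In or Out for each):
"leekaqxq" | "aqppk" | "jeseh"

In, Out, Out

Checking candidate rules against both groups, what survives is: contains 'l'.
In: "leekaqxq", since has 'l'. Out: "aqppk", since no 'l'. Out: "jeseh", since no 'l'.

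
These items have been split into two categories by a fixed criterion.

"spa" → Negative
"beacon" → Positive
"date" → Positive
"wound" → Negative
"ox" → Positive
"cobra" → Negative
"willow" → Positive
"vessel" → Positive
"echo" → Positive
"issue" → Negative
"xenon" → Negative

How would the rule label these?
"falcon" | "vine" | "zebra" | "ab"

Positive, Positive, Negative, Positive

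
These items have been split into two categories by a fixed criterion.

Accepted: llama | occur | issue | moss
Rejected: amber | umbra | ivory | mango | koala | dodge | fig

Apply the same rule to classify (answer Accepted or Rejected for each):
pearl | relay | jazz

The classifier is using: has a double letter.
pearl — no doubled letter, hence Rejected. relay — no doubled letter, hence Rejected. jazz — 'zz' doubled, hence Accepted.

Rejected, Rejected, Accepted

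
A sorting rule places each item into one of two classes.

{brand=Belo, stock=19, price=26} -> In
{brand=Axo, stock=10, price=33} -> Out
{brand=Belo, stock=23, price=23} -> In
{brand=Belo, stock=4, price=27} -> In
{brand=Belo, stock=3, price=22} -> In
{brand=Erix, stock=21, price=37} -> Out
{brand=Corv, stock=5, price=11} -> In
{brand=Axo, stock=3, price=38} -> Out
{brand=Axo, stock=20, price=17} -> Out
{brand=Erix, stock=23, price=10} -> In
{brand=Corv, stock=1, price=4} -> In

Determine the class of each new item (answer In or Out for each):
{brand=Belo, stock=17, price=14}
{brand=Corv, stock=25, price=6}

A rule that fits every label: brand is Belo OR price ≤ 11 — true of each 'In' example, false of each 'Out' one.

In, In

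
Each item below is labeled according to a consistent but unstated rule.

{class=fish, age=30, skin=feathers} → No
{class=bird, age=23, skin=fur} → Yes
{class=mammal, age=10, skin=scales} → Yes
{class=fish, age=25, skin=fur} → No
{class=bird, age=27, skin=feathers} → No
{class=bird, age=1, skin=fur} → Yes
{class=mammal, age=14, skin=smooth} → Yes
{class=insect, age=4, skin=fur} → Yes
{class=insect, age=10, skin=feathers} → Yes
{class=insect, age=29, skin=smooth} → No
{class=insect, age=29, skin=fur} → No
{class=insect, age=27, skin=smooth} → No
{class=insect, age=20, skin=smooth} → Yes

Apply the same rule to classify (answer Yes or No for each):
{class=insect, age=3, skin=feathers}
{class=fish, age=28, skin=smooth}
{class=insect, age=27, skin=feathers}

The simplest hypothesis consistent with all the labels is: age ≤ 23.

Yes, No, No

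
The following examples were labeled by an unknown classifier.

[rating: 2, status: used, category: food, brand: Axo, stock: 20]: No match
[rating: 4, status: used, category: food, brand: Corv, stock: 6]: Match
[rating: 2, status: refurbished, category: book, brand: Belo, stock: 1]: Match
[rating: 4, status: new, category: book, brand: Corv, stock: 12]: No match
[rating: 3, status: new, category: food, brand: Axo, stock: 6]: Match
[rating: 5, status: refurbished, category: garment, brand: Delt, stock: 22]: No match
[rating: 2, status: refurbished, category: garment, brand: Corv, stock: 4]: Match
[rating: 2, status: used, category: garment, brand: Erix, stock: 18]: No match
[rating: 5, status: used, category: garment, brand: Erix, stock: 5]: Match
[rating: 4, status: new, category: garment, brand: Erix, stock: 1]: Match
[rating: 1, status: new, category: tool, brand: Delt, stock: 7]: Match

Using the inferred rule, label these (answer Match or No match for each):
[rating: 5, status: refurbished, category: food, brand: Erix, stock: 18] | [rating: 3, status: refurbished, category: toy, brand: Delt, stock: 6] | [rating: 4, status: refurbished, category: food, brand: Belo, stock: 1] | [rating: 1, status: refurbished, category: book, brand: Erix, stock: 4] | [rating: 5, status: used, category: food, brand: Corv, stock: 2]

Rule: stock ≤ 7. This holds for each 'Match' example and fails for each 'No match' one.
[rating: 5, status: refurbished, category: food, brand: Erix, stock: 18]: stock = 18 — doesn't qualify, so No match.
[rating: 3, status: refurbished, category: toy, brand: Delt, stock: 6]: stock = 6 — matches, so Match.
[rating: 4, status: refurbished, category: food, brand: Belo, stock: 1]: stock = 1 — matches, so Match.
[rating: 1, status: refurbished, category: book, brand: Erix, stock: 4]: stock = 4 — matches, so Match.
[rating: 5, status: used, category: food, brand: Corv, stock: 2]: stock = 2 — matches, so Match.

No match, Match, Match, Match, Match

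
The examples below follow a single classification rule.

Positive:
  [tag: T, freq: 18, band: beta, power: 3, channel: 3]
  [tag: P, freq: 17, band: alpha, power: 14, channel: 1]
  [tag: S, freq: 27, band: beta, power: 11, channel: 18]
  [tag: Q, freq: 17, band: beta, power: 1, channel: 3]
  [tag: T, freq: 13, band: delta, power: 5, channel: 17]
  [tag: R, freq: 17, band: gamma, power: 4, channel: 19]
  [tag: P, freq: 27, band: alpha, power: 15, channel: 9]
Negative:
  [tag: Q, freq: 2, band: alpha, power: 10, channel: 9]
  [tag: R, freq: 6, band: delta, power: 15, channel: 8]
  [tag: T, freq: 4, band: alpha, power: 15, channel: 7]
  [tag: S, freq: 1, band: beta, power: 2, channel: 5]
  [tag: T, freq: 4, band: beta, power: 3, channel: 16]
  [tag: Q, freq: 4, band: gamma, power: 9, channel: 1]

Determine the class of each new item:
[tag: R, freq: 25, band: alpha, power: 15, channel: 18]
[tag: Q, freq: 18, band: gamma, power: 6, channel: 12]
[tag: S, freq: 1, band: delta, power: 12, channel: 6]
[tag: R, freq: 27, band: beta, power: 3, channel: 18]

Positive, Positive, Negative, Positive

All 'Positive' examples share one property — freq ≥ 13 — and every 'Negative' example lacks it.
[tag: R, freq: 25, band: alpha, power: 15, channel: 18] → freq = 25 → Positive. [tag: Q, freq: 18, band: gamma, power: 6, channel: 12] → freq = 18 → Positive. [tag: S, freq: 1, band: delta, power: 12, channel: 6] → freq = 1 → Negative. [tag: R, freq: 27, band: beta, power: 3, channel: 18] → freq = 27 → Positive.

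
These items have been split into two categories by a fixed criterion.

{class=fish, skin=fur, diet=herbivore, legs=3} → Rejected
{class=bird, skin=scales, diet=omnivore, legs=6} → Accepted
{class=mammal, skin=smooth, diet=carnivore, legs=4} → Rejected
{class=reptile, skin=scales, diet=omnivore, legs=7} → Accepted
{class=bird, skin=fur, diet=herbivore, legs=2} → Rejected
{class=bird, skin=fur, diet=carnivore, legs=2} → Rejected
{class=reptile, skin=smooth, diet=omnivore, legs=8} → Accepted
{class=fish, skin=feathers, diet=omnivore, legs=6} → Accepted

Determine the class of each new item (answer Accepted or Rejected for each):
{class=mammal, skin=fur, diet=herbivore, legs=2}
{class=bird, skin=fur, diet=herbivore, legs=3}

Rejected, Rejected

Every 'Accepted' example satisfies: diet is omnivore. None of the 'Rejected' examples do.
{class=mammal, skin=fur, diet=herbivore, legs=2}: diet is herbivore, does not pass → Rejected. {class=bird, skin=fur, diet=herbivore, legs=3}: diet is herbivore, does not pass → Rejected.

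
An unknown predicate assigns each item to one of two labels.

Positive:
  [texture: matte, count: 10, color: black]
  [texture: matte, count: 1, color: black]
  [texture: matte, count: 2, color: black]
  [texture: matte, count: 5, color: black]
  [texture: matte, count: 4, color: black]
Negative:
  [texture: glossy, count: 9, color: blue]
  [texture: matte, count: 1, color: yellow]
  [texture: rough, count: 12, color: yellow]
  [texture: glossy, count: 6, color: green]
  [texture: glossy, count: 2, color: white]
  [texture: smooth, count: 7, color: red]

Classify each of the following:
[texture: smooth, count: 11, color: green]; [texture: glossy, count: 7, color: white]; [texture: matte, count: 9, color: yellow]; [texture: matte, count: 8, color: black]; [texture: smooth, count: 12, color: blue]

Negative, Negative, Negative, Positive, Negative

Looking at the examples, the only property every 'Positive' case has and every 'Negative' case lacks is: color is black.
[texture: smooth, count: 11, color: green] — color is green, hence Negative. [texture: glossy, count: 7, color: white] — color is white, hence Negative. [texture: matte, count: 9, color: yellow] — color is yellow, hence Negative. [texture: matte, count: 8, color: black] — color is black, hence Positive. [texture: smooth, count: 12, color: blue] — color is blue, hence Negative.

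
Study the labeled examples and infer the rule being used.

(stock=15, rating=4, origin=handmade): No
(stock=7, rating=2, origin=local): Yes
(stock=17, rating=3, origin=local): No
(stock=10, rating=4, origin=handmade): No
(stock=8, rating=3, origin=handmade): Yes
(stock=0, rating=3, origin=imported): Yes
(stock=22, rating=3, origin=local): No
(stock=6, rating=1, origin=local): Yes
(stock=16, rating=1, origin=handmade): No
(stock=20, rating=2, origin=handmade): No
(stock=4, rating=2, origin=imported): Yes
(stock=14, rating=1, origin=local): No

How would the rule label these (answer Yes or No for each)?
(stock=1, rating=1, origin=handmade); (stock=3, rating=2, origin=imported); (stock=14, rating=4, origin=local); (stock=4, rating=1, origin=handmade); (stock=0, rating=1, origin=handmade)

The rule appears to be: stock ≤ 8.
(stock=1, rating=1, origin=handmade) — stock = 1, hence Yes. (stock=3, rating=2, origin=imported) — stock = 3, hence Yes. (stock=14, rating=4, origin=local) — stock = 14, hence No. (stock=4, rating=1, origin=handmade) — stock = 4, hence Yes. (stock=0, rating=1, origin=handmade) — stock = 0, hence Yes.

Yes, Yes, No, Yes, Yes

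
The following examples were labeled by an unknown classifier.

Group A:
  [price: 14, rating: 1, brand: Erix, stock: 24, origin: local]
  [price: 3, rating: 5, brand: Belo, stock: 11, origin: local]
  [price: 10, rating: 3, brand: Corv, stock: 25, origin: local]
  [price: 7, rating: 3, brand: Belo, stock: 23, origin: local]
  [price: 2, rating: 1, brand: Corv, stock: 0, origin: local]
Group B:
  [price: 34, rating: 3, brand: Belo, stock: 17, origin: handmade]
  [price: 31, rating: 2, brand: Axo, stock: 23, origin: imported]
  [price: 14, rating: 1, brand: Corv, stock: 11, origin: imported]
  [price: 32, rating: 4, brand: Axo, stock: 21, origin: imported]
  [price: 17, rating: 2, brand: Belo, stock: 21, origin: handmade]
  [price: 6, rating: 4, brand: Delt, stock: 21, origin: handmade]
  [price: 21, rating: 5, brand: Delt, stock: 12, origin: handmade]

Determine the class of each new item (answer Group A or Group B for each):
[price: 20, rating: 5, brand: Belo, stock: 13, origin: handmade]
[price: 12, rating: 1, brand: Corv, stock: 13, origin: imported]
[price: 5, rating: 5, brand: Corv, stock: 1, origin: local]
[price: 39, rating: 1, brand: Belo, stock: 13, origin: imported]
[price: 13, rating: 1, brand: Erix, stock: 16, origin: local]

Group B, Group B, Group A, Group B, Group A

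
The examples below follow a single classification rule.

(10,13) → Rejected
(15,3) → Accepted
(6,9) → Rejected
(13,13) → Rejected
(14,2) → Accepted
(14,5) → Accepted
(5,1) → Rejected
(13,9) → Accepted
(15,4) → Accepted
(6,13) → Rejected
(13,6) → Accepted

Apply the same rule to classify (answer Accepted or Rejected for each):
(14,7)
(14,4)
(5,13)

Rule: first > second AND sum ≥ 15. This holds for each 'Accepted' example and fails for each 'Rejected' one.
Accepted: (14,7), since 14 > 7, 14+7 = 21. Accepted: (14,4), since 14 > 4, 14+4 = 18. Rejected: (5,13), since 5 < 13, 5+13 = 18.

Accepted, Accepted, Rejected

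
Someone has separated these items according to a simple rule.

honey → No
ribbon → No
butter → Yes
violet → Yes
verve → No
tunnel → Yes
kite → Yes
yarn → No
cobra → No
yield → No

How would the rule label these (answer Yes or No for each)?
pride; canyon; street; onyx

No, No, Yes, No

The rule appears to be: contains 't'.
pride: no 't' — fails this test, so No. canyon: no 't' — fails this test, so No. street: has 't' — passes, so Yes. onyx: no 't' — fails this test, so No.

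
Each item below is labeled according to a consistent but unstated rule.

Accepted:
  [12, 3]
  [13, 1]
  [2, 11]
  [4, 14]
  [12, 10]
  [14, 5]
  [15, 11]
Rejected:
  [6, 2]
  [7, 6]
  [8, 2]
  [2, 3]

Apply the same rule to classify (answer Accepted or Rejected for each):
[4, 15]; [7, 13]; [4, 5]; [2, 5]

A rule that fits every label: max ≥ 10 — true of each 'Accepted' example, false of each 'Rejected' one.
[4, 15] → max 15 → Accepted.
[7, 13] → max 13 → Accepted.
[4, 5] → max 5 → Rejected.
[2, 5] → max 5 → Rejected.

Accepted, Accepted, Rejected, Rejected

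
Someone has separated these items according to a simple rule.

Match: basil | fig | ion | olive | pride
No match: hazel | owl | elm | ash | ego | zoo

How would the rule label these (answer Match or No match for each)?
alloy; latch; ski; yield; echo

No match, No match, Match, Match, No match

All 'Match' examples share one property — contains 'i' — and every 'No match' example lacks it.
alloy: no 'i', does not fit → No match.
latch: no 'i', does not fit → No match.
ski: has 'i', meets the rule → Match.
yield: has 'i', meets the rule → Match.
echo: no 'i', does not fit → No match.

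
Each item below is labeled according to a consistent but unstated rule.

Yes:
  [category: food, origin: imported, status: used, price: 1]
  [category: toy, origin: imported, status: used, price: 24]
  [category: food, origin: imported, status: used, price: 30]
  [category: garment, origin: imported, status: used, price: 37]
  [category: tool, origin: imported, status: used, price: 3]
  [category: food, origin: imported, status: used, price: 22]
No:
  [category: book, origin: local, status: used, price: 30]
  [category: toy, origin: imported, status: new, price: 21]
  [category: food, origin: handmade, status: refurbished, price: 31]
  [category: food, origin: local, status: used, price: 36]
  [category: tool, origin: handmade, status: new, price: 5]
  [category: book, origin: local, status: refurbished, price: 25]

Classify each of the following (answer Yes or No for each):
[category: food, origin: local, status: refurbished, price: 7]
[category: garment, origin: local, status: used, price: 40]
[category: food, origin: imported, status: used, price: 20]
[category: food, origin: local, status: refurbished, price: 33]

No, No, Yes, No

A rule that fits every label: status is used AND origin is imported — true of each 'Yes' example, false of each 'No' one.
No: [category: food, origin: local, status: refurbished, price: 7], since status is refurbished, origin is local.
No: [category: garment, origin: local, status: used, price: 40], since status is used, origin is local.
Yes: [category: food, origin: imported, status: used, price: 20], since status is used, origin is imported.
No: [category: food, origin: local, status: refurbished, price: 33], since status is refurbished, origin is local.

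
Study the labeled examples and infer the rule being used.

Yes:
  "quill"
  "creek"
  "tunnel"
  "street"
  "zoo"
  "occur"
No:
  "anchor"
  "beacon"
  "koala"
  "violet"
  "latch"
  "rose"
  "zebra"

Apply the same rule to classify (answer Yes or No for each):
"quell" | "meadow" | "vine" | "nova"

Yes, No, No, No

All 'Yes' examples share one property — has a double letter — and every 'No' example lacks it.
"quell": Yes ('ll' doubled).
"meadow": No (no doubled letter).
"vine": No (no doubled letter).
"nova": No (no doubled letter).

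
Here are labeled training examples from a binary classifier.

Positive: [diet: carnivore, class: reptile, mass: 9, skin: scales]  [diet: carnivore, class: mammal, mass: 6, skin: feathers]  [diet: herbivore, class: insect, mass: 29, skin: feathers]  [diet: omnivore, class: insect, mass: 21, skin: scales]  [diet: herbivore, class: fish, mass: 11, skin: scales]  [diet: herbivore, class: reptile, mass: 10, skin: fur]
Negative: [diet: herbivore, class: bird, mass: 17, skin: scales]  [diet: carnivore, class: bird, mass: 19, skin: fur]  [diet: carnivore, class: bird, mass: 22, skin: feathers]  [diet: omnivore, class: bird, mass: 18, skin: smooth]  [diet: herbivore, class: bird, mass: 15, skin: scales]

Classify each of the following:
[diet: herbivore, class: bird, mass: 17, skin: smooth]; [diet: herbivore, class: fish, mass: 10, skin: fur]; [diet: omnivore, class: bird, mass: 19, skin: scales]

Rule: class is not bird. This holds for each 'Positive' example and fails for each 'Negative' one.
[diet: herbivore, class: bird, mass: 17, skin: smooth]: Negative (class is bird). [diet: herbivore, class: fish, mass: 10, skin: fur]: Positive (class is fish). [diet: omnivore, class: bird, mass: 19, skin: scales]: Negative (class is bird).

Negative, Positive, Negative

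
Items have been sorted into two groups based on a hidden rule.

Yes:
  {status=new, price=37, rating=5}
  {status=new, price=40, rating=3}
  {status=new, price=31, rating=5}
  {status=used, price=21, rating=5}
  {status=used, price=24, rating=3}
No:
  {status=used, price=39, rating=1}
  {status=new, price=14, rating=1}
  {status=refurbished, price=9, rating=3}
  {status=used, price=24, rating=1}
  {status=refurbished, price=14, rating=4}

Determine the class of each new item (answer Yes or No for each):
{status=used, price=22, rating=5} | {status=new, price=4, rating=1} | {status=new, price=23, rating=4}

One predicate separates the groups cleanly: price ≥ 21 AND rating ≥ 3.
{status=used, price=22, rating=5} → price = 22, rating = 5 → Yes.
{status=new, price=4, rating=1} → price = 4, rating = 1 → No.
{status=new, price=23, rating=4} → price = 23, rating = 4 → Yes.

Yes, No, Yes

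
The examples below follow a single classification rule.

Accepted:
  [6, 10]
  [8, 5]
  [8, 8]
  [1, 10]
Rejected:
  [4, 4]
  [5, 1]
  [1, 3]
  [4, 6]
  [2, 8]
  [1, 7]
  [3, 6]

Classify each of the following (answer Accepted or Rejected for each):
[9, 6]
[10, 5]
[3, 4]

'Accepted' ⟺ sum ≥ 11.

Accepted, Accepted, Rejected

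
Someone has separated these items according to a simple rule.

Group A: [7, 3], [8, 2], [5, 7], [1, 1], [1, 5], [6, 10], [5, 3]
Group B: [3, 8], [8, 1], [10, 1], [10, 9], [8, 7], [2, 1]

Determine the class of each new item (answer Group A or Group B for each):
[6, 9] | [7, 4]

Group B, Group B

Checking candidate rules against both groups, what survives is: sum is even.
[6, 9]: 6+9 = 15 — lacks this property, so Group B. [7, 4]: 7+4 = 11 — lacks this property, so Group B.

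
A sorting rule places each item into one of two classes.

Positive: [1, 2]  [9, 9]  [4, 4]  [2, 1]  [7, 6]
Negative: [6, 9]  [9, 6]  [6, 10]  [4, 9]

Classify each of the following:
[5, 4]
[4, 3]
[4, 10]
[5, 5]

Positive, Positive, Negative, Positive

'Positive' ⟺ |first − second| ≤ 1.
[5, 4]: |5−4| = 1, passes → Positive. [4, 3]: |4−3| = 1, passes → Positive. [4, 10]: |4−10| = 6, doesn't match → Negative. [5, 5]: |5−5| = 0, passes → Positive.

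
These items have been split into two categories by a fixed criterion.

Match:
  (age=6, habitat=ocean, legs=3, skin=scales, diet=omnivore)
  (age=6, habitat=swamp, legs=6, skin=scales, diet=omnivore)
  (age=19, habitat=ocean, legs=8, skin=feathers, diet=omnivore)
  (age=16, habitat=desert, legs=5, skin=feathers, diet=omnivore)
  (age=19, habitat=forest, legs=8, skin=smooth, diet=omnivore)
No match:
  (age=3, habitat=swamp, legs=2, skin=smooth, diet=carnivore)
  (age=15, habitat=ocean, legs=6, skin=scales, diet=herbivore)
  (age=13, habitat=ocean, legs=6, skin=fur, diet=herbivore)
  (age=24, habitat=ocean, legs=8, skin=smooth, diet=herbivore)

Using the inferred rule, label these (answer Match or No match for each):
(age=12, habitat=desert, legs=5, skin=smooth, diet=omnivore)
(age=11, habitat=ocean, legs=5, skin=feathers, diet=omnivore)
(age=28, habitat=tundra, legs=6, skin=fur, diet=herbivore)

Checking candidate rules against both groups, what survives is: diet is omnivore.

Match, Match, No match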